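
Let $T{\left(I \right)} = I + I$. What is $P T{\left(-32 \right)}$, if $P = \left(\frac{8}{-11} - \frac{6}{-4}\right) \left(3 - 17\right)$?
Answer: $\frac{7616}{11} \approx 692.36$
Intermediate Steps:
$T{\left(I \right)} = 2 I$
$P = - \frac{119}{11}$ ($P = \left(8 \left(- \frac{1}{11}\right) - - \frac{3}{2}\right) \left(-14\right) = \left(- \frac{8}{11} + \frac{3}{2}\right) \left(-14\right) = \frac{17}{22} \left(-14\right) = - \frac{119}{11} \approx -10.818$)
$P T{\left(-32 \right)} = - \frac{119 \cdot 2 \left(-32\right)}{11} = \left(- \frac{119}{11}\right) \left(-64\right) = \frac{7616}{11}$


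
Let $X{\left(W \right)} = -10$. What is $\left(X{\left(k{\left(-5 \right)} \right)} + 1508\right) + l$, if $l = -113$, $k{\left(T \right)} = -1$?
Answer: $1385$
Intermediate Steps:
$\left(X{\left(k{\left(-5 \right)} \right)} + 1508\right) + l = \left(-10 + 1508\right) - 113 = 1498 - 113 = 1385$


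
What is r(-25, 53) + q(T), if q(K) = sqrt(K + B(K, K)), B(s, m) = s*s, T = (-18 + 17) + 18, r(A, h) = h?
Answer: 53 + 3*sqrt(34) ≈ 70.493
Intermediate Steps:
T = 17 (T = -1 + 18 = 17)
B(s, m) = s**2
q(K) = sqrt(K + K**2)
r(-25, 53) + q(T) = 53 + sqrt(17*(1 + 17)) = 53 + sqrt(17*18) = 53 + sqrt(306) = 53 + 3*sqrt(34)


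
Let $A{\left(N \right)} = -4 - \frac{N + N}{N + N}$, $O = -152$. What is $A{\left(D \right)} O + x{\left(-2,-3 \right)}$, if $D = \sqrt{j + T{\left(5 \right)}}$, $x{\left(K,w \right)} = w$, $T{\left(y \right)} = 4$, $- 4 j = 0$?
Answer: $757$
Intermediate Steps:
$j = 0$ ($j = \left(- \frac{1}{4}\right) 0 = 0$)
$D = 2$ ($D = \sqrt{0 + 4} = \sqrt{4} = 2$)
$A{\left(N \right)} = -5$ ($A{\left(N \right)} = -4 - \frac{2 N}{2 N} = -4 - 2 N \frac{1}{2 N} = -4 - 1 = -5$)
$A{\left(D \right)} O + x{\left(-2,-3 \right)} = \left(-5\right) \left(-152\right) - 3 = 760 - 3 = 757$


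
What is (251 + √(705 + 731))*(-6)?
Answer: -1506 - 12*√359 ≈ -1733.4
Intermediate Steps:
(251 + √(705 + 731))*(-6) = (251 + √1436)*(-6) = (251 + 2*√359)*(-6) = -1506 - 12*√359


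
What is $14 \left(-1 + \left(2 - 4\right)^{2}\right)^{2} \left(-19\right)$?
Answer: $-2394$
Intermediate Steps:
$14 \left(-1 + \left(2 - 4\right)^{2}\right)^{2} \left(-19\right) = 14 \left(-1 + \left(-2\right)^{2}\right)^{2} \left(-19\right) = 14 \left(-1 + 4\right)^{2} \left(-19\right) = 14 \cdot 3^{2} \left(-19\right) = 14 \cdot 9 \left(-19\right) = 126 \left(-19\right) = -2394$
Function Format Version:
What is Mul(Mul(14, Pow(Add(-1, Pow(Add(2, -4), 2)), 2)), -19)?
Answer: -2394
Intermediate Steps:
Mul(Mul(14, Pow(Add(-1, Pow(Add(2, -4), 2)), 2)), -19) = Mul(Mul(14, Pow(Add(-1, Pow(-2, 2)), 2)), -19) = Mul(Mul(14, Pow(Add(-1, 4), 2)), -19) = Mul(Mul(14, Pow(3, 2)), -19) = Mul(Mul(14, 9), -19) = Mul(126, -19) = -2394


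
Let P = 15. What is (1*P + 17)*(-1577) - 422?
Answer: -50886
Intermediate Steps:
(1*P + 17)*(-1577) - 422 = (1*15 + 17)*(-1577) - 422 = (15 + 17)*(-1577) - 422 = 32*(-1577) - 422 = -50464 - 422 = -50886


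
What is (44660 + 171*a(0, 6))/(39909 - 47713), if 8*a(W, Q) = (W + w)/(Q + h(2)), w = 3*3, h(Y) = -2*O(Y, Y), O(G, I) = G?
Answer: -716099/124864 ≈ -5.7350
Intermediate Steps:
h(Y) = -2*Y
w = 9
a(W, Q) = (9 + W)/(8*(-4 + Q)) (a(W, Q) = ((W + 9)/(Q - 2*2))/8 = ((9 + W)/(Q - 4))/8 = ((9 + W)/(-4 + Q))/8 = (9 + W)/(8*(-4 + Q)))
(44660 + 171*a(0, 6))/(39909 - 47713) = (44660 + 171*((9 + 0)/(8*(-4 + 6))))/(39909 - 47713) = (44660 + 171*((⅛)*9/2))/(-7804) = (44660 + 171*((⅛)*(½)*9))*(-1/7804) = (44660 + 171*(9/16))*(-1/7804) = (44660 + 1539/16)*(-1/7804) = (716099/16)*(-1/7804) = -716099/124864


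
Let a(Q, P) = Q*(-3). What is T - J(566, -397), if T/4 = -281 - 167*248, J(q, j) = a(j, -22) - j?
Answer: -168376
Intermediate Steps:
a(Q, P) = -3*Q
J(q, j) = -4*j (J(q, j) = -3*j - j = -4*j)
T = -166788 (T = 4*(-281 - 167*248) = 4*(-281 - 41416) = 4*(-41697) = -166788)
T - J(566, -397) = -166788 - (-4)*(-397) = -166788 - 1*1588 = -166788 - 1588 = -168376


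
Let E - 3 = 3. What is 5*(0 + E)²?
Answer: 180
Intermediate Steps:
E = 6 (E = 3 + 3 = 6)
5*(0 + E)² = 5*(0 + 6)² = 5*6² = 5*36 = 180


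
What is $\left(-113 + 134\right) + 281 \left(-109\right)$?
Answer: $-30608$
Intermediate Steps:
$\left(-113 + 134\right) + 281 \left(-109\right) = 21 - 30629 = -30608$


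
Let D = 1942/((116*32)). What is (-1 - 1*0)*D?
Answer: -971/1856 ≈ -0.52317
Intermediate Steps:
D = 971/1856 (D = 1942/3712 = 1942*(1/3712) = 971/1856 ≈ 0.52317)
(-1 - 1*0)*D = (-1 - 1*0)*(971/1856) = (-1 + 0)*(971/1856) = -1*971/1856 = -971/1856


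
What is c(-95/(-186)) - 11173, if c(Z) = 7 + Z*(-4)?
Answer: -1038628/93 ≈ -11168.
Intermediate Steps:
c(Z) = 7 - 4*Z
c(-95/(-186)) - 11173 = (7 - (-380)/(-186)) - 11173 = (7 - (-380)*(-1)/186) - 11173 = (7 - 4*95/186) - 11173 = (7 - 190/93) - 11173 = 461/93 - 11173 = -1038628/93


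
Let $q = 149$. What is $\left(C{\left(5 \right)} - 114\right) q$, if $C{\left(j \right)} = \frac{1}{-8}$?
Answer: $- \frac{136037}{8} \approx -17005.0$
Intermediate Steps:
$C{\left(j \right)} = - \frac{1}{8}$
$\left(C{\left(5 \right)} - 114\right) q = \left(- \frac{1}{8} - 114\right) 149 = \left(- \frac{913}{8}\right) 149 = - \frac{136037}{8}$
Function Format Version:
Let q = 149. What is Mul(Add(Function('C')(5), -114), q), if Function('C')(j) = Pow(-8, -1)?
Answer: Rational(-136037, 8) ≈ -17005.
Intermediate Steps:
Function('C')(j) = Rational(-1, 8)
Mul(Add(Function('C')(5), -114), q) = Mul(Add(Rational(-1, 8), -114), 149) = Mul(Rational(-913, 8), 149) = Rational(-136037, 8)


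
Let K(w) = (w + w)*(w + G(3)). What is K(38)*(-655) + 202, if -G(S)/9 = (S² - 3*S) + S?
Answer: -547378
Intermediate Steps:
G(S) = -9*S² + 18*S (G(S) = -9*((S² - 3*S) + S) = -9*(S² - 2*S) = -9*S² + 18*S)
K(w) = 2*w*(-27 + w) (K(w) = (w + w)*(w + 9*3*(2 - 1*3)) = (2*w)*(w + 9*3*(2 - 3)) = (2*w)*(w + 9*3*(-1)) = (2*w)*(w - 27) = (2*w)*(-27 + w) = 2*w*(-27 + w))
K(38)*(-655) + 202 = (2*38*(-27 + 38))*(-655) + 202 = (2*38*11)*(-655) + 202 = 836*(-655) + 202 = -547580 + 202 = -547378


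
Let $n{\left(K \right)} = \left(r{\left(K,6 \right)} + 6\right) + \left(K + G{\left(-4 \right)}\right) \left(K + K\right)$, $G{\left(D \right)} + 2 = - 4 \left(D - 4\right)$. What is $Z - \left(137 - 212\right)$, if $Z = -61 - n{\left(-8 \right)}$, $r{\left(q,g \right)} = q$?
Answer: $368$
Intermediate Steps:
$G{\left(D \right)} = 14 - 4 D$ ($G{\left(D \right)} = -2 - 4 \left(D - 4\right) = -2 - 4 \left(-4 + D\right) = -2 - \left(-16 + 4 D\right) = 14 - 4 D$)
$n{\left(K \right)} = 6 + K + 2 K \left(30 + K\right)$ ($n{\left(K \right)} = \left(K + 6\right) + \left(K + \left(14 - -16\right)\right) \left(K + K\right) = \left(6 + K\right) + \left(K + \left(14 + 16\right)\right) 2 K = \left(6 + K\right) + \left(K + 30\right) 2 K = \left(6 + K\right) + \left(30 + K\right) 2 K = \left(6 + K\right) + 2 K \left(30 + K\right) = 6 + K + 2 K \left(30 + K\right)$)
$Z = 293$ ($Z = -61 - \left(6 + 2 \left(-8\right)^{2} + 61 \left(-8\right)\right) = -61 - \left(6 + 2 \cdot 64 - 488\right) = -61 - \left(6 + 128 - 488\right) = -61 - -354 = -61 + 354 = 293$)
$Z - \left(137 - 212\right) = 293 - \left(137 - 212\right) = 293 - -75 = 293 + 75 = 368$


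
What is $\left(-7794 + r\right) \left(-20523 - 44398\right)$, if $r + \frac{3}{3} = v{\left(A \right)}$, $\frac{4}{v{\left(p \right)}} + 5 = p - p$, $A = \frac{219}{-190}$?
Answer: $\frac{2530555659}{5} \approx 5.0611 \cdot 10^{8}$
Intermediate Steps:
$A = - \frac{219}{190}$ ($A = 219 \left(- \frac{1}{190}\right) = - \frac{219}{190} \approx -1.1526$)
$v{\left(p \right)} = - \frac{4}{5}$ ($v{\left(p \right)} = \frac{4}{-5 + \left(p - p\right)} = \frac{4}{-5 + 0} = \frac{4}{-5} = 4 \left(- \frac{1}{5}\right) = - \frac{4}{5}$)
$r = - \frac{9}{5}$ ($r = -1 - \frac{4}{5} = - \frac{9}{5} \approx -1.8$)
$\left(-7794 + r\right) \left(-20523 - 44398\right) = \left(-7794 - \frac{9}{5}\right) \left(-20523 - 44398\right) = \left(- \frac{38979}{5}\right) \left(-64921\right) = \frac{2530555659}{5}$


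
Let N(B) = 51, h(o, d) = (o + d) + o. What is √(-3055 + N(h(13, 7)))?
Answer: 2*I*√751 ≈ 54.809*I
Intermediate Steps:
h(o, d) = d + 2*o (h(o, d) = (d + o) + o = d + 2*o)
√(-3055 + N(h(13, 7))) = √(-3055 + 51) = √(-3004) = 2*I*√751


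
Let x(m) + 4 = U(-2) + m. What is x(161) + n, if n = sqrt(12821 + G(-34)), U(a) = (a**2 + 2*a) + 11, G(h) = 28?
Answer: 168 + sqrt(12849) ≈ 281.35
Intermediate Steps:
U(a) = 11 + a**2 + 2*a
x(m) = 7 + m (x(m) = -4 + ((11 + (-2)**2 + 2*(-2)) + m) = -4 + ((11 + 4 - 4) + m) = -4 + (11 + m) = 7 + m)
n = sqrt(12849) (n = sqrt(12821 + 28) = sqrt(12849) ≈ 113.35)
x(161) + n = (7 + 161) + sqrt(12849) = 168 + sqrt(12849)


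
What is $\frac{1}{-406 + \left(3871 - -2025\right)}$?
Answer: $\frac{1}{5490} \approx 0.00018215$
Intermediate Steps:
$\frac{1}{-406 + \left(3871 - -2025\right)} = \frac{1}{-406 + \left(3871 + 2025\right)} = \frac{1}{-406 + 5896} = \frac{1}{5490}$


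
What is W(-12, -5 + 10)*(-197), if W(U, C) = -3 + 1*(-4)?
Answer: 1379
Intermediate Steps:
W(U, C) = -7 (W(U, C) = -3 - 4 = -7)
W(-12, -5 + 10)*(-197) = -7*(-197) = 1379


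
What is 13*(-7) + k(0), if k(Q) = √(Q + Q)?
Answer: -91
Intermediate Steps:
k(Q) = √2*√Q (k(Q) = √(2*Q) = √2*√Q)
13*(-7) + k(0) = 13*(-7) + √2*√0 = -91 + √2*0 = -91 + 0 = -91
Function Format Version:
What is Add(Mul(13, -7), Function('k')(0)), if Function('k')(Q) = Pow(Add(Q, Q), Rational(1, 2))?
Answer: -91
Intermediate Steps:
Function('k')(Q) = Mul(Pow(2, Rational(1, 2)), Pow(Q, Rational(1, 2))) (Function('k')(Q) = Pow(Mul(2, Q), Rational(1, 2)) = Mul(Pow(2, Rational(1, 2)), Pow(Q, Rational(1, 2))))
Add(Mul(13, -7), Function('k')(0)) = Add(Mul(13, -7), Mul(Pow(2, Rational(1, 2)), Pow(0, Rational(1, 2)))) = Add(-91, Mul(Pow(2, Rational(1, 2)), 0)) = Add(-91, 0) = -91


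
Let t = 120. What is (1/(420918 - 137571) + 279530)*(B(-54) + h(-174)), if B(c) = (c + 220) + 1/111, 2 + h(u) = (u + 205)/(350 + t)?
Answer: 677969574324895601/14782212990 ≈ 4.5864e+7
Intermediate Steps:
h(u) = -147/94 + u/470 (h(u) = -2 + (u + 205)/(350 + 120) = -2 + (205 + u)/470 = -2 + (205 + u)*(1/470) = -2 + (41/94 + u/470) = -147/94 + u/470)
B(c) = 24421/111 + c (B(c) = (220 + c) + 1/111 = 24421/111 + c)
(1/(420918 - 137571) + 279530)*(B(-54) + h(-174)) = (1/(420918 - 137571) + 279530)*((24421/111 - 54) + (-147/94 + (1/470)*(-174))) = (1/283347 + 279530)*(18427/111 + (-147/94 - 87/235)) = (1/283347 + 279530)*(18427/111 - 909/470) = (79203986911/283347)*(8559791/52170) = 677969574324895601/14782212990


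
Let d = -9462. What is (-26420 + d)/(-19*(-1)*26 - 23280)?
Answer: 17941/11393 ≈ 1.5747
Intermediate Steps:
(-26420 + d)/(-19*(-1)*26 - 23280) = (-26420 - 9462)/(-19*(-1)*26 - 23280) = -35882/(19*26 - 23280) = -35882/(494 - 23280) = -35882/(-22786) = -35882*(-1/22786) = 17941/11393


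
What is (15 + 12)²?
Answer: 729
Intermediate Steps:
(15 + 12)² = 27² = 729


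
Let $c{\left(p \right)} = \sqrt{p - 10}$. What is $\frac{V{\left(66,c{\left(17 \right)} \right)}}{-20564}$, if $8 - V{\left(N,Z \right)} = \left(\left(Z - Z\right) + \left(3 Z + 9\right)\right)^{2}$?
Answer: $\frac{34}{5141} + \frac{27 \sqrt{7}}{10282} \approx 0.013561$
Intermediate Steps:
$c{\left(p \right)} = \sqrt{-10 + p}$
$V{\left(N,Z \right)} = 8 - \left(9 + 3 Z\right)^{2}$ ($V{\left(N,Z \right)} = 8 - \left(\left(Z - Z\right) + \left(3 Z + 9\right)\right)^{2} = 8 - \left(0 + \left(9 + 3 Z\right)\right)^{2} = 8 - \left(9 + 3 Z\right)^{2}$)
$\frac{V{\left(66,c{\left(17 \right)} \right)}}{-20564} = \frac{8 - 9 \left(3 + \sqrt{-10 + 17}\right)^{2}}{-20564} = \left(8 - 9 \left(3 + \sqrt{7}\right)^{2}\right) \left(- \frac{1}{20564}\right) = - \frac{2}{5141} + \frac{9 \left(3 + \sqrt{7}\right)^{2}}{20564}$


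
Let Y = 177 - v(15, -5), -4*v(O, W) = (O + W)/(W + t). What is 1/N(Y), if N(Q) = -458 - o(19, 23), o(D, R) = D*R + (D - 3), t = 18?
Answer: -1/911 ≈ -0.0010977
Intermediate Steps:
v(O, W) = -(O + W)/(4*(18 + W)) (v(O, W) = -(O + W)/(4*(W + 18)) = -(O + W)/(4*(18 + W)))
Y = 4607/26 (Y = 177 - (-1*15 - 1*(-5))/(4*(18 - 5)) = 177 - (-15 + 5)/(4*13) = 177 - (-10)/(4*13) = 177 - 1*(-5/26) = 177 + 5/26 = 4607/26 ≈ 177.19)
o(D, R) = -3 + D + D*R (o(D, R) = D*R + (-3 + D) = -3 + D + D*R)
N(Q) = -911 (N(Q) = -458 - (-3 + 19 + 19*23) = -458 - (-3 + 19 + 437) = -458 - 1*453 = -458 - 453 = -911)
1/N(Y) = 1/(-911) = -1/911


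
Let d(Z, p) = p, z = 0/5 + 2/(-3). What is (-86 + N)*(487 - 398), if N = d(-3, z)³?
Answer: -207370/27 ≈ -7680.4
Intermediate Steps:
z = -⅔ (z = 0*(⅕) + 2*(-⅓) = 0 - ⅔ = -⅔ ≈ -0.66667)
N = -8/27 (N = (-⅔)³ = -8/27 ≈ -0.29630)
(-86 + N)*(487 - 398) = (-86 - 8/27)*(487 - 398) = -2330/27*89 = -207370/27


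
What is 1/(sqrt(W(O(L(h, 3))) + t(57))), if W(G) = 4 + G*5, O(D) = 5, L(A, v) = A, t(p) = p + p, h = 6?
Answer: sqrt(143)/143 ≈ 0.083624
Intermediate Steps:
t(p) = 2*p
W(G) = 4 + 5*G
1/(sqrt(W(O(L(h, 3))) + t(57))) = 1/(sqrt((4 + 5*5) + 2*57)) = 1/(sqrt((4 + 25) + 114)) = 1/(sqrt(29 + 114)) = 1/(sqrt(143)) = sqrt(143)/143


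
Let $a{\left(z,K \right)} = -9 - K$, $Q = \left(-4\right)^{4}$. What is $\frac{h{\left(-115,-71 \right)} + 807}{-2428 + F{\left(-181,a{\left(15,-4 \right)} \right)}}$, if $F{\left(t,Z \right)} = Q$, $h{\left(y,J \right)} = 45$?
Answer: $- \frac{71}{181} \approx -0.39227$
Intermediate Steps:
$Q = 256$
$F{\left(t,Z \right)} = 256$
$\frac{h{\left(-115,-71 \right)} + 807}{-2428 + F{\left(-181,a{\left(15,-4 \right)} \right)}} = \frac{45 + 807}{-2428 + 256} = \frac{852}{-2172} = 852 \left(- \frac{1}{2172}\right) = - \frac{71}{181}$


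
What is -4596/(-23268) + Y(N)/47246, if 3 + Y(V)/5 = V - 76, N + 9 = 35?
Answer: 17581383/91609994 ≈ 0.19192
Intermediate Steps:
N = 26 (N = -9 + 35 = 26)
Y(V) = -395 + 5*V (Y(V) = -15 + 5*(V - 76) = -15 + 5*(-76 + V) = -15 + (-380 + 5*V) = -395 + 5*V)
-4596/(-23268) + Y(N)/47246 = -4596/(-23268) + (-395 + 5*26)/47246 = -4596*(-1/23268) + (-395 + 130)*(1/47246) = 383/1939 - 265*1/47246 = 383/1939 - 265/47246 = 17581383/91609994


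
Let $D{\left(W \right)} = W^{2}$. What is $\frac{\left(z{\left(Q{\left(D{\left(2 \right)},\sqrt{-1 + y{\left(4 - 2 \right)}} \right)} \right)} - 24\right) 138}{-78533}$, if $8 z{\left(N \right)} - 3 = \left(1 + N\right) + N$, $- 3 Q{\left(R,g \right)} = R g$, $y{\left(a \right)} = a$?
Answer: $\frac{253}{6041} \approx 0.04188$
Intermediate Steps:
$Q{\left(R,g \right)} = - \frac{R g}{3}$
$z{\left(N \right)} = \frac{1}{2} + \frac{N}{4}$ ($z{\left(N \right)} = \frac{3}{8} + \frac{\left(1 + N\right) + N}{8} = \frac{3}{8} + \frac{1 + 2 N}{8} = \frac{3}{8} + \left(\frac{1}{8} + \frac{N}{4}\right) = \frac{1}{2} + \frac{N}{4}$)
$\frac{\left(z{\left(Q{\left(D{\left(2 \right)},\sqrt{-1 + y{\left(4 - 2 \right)}} \right)} \right)} - 24\right) 138}{-78533} = \frac{\left(\left(\frac{1}{2} + \frac{\left(- \frac{1}{3}\right) 2^{2} \sqrt{-1 + \left(4 - 2\right)}}{4}\right) - 24\right) 138}{-78533} = \left(\left(\frac{1}{2} + \frac{\left(- \frac{1}{3}\right) 4 \sqrt{-1 + \left(4 - 2\right)}}{4}\right) - 24\right) 138 \left(- \frac{1}{78533}\right) = \left(\left(\frac{1}{2} + \frac{\left(- \frac{1}{3}\right) 4 \sqrt{-1 + 2}}{4}\right) - 24\right) 138 \left(- \frac{1}{78533}\right) = \left(\left(\frac{1}{2} + \frac{\left(- \frac{1}{3}\right) 4 \sqrt{1}}{4}\right) - 24\right) 138 \left(- \frac{1}{78533}\right) = \left(\left(\frac{1}{2} + \frac{\left(- \frac{1}{3}\right) 4 \cdot 1}{4}\right) - 24\right) 138 \left(- \frac{1}{78533}\right) = \left(\left(\frac{1}{2} + \frac{1}{4} \left(- \frac{4}{3}\right)\right) - 24\right) 138 \left(- \frac{1}{78533}\right) = \left(\left(\frac{1}{2} - \frac{1}{3}\right) - 24\right) 138 \left(- \frac{1}{78533}\right) = \left(\frac{1}{6} - 24\right) 138 \left(- \frac{1}{78533}\right) = \left(- \frac{143}{6}\right) 138 \left(- \frac{1}{78533}\right) = \left(-3289\right) \left(- \frac{1}{78533}\right) = \frac{253}{6041}$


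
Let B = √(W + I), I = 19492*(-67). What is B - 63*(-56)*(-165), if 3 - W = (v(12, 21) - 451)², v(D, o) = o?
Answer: -582120 + I*√1490861 ≈ -5.8212e+5 + 1221.0*I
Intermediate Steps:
I = -1305964
W = -184897 (W = 3 - (21 - 451)² = 3 - 1*(-430)² = 3 - 1*184900 = 3 - 184900 = -184897)
B = I*√1490861 (B = √(-184897 - 1305964) = √(-1490861) = I*√1490861 ≈ 1221.0*I)
B - 63*(-56)*(-165) = I*√1490861 - 63*(-56)*(-165) = I*√1490861 - (-3528)*(-165) = I*√1490861 - 1*582120 = I*√1490861 - 582120 = -582120 + I*√1490861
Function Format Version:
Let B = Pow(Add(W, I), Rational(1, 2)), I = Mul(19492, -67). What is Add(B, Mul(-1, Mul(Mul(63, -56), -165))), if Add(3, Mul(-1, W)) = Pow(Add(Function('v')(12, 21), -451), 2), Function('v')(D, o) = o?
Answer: Add(-582120, Mul(I, Pow(1490861, Rational(1, 2)))) ≈ Add(-5.8212e+5, Mul(1221.0, I))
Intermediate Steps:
I = -1305964
W = -184897 (W = Add(3, Mul(-1, Pow(Add(21, -451), 2))) = Add(3, Mul(-1, Pow(-430, 2))) = Add(3, Mul(-1, 184900)) = Add(3, -184900) = -184897)
B = Mul(I, Pow(1490861, Rational(1, 2))) (B = Pow(Add(-184897, -1305964), Rational(1, 2)) = Pow(-1490861, Rational(1, 2)) = Mul(I, Pow(1490861, Rational(1, 2))) ≈ Mul(1221.0, I))
Add(B, Mul(-1, Mul(Mul(63, -56), -165))) = Add(Mul(I, Pow(1490861, Rational(1, 2))), Mul(-1, Mul(Mul(63, -56), -165))) = Add(Mul(I, Pow(1490861, Rational(1, 2))), Mul(-1, Mul(-3528, -165))) = Add(Mul(I, Pow(1490861, Rational(1, 2))), Mul(-1, 582120)) = Add(Mul(I, Pow(1490861, Rational(1, 2))), -582120) = Add(-582120, Mul(I, Pow(1490861, Rational(1, 2))))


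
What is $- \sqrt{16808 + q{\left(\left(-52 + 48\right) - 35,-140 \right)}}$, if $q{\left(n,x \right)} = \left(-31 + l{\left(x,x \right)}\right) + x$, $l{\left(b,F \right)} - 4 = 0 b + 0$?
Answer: $-129$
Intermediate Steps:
$l{\left(b,F \right)} = 4$ ($l{\left(b,F \right)} = 4 + \left(0 b + 0\right) = 4 + \left(0 + 0\right) = 4 + 0 = 4$)
$q{\left(n,x \right)} = -27 + x$ ($q{\left(n,x \right)} = \left(-31 + 4\right) + x = -27 + x$)
$- \sqrt{16808 + q{\left(\left(-52 + 48\right) - 35,-140 \right)}} = - \sqrt{16808 - 167} = - \sqrt{16641} = \left(-1\right) 129 = -129$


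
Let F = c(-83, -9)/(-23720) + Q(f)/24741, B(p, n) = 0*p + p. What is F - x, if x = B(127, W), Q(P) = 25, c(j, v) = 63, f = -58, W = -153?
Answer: -74531743723/586856520 ≈ -127.00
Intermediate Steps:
B(p, n) = p (B(p, n) = 0 + p = p)
x = 127
F = -965683/586856520 (F = 63/(-23720) + 25/24741 = 63*(-1/23720) + 25*(1/24741) = -63/23720 + 25/24741 = -965683/586856520 ≈ -0.0016455)
F - x = -965683/586856520 - 1*127 = -965683/586856520 - 127 = -74531743723/586856520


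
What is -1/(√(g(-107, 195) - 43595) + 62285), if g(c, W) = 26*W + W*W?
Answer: I/(5*(-12457*I + 2*√5)) ≈ -1.6055e-5 + 5.7639e-9*I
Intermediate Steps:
g(c, W) = W² + 26*W (g(c, W) = 26*W + W² = W² + 26*W)
-1/(√(g(-107, 195) - 43595) + 62285) = -1/(√(195*(26 + 195) - 43595) + 62285) = -1/(√(195*221 - 43595) + 62285) = -1/(√(43095 - 43595) + 62285) = -1/(√(-500) + 62285) = -1/(10*I*√5 + 62285) = -1/(62285 + 10*I*√5)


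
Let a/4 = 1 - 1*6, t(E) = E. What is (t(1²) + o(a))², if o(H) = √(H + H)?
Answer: -39 + 4*I*√10 ≈ -39.0 + 12.649*I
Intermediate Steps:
a = -20 (a = 4*(1 - 1*6) = 4*(1 - 6) = 4*(-5) = -20)
o(H) = √2*√H (o(H) = √(2*H) = √2*√H)
(t(1²) + o(a))² = (1² + √2*√(-20))² = (1 + √2*(2*I*√5))² = (1 + 2*I*√10)²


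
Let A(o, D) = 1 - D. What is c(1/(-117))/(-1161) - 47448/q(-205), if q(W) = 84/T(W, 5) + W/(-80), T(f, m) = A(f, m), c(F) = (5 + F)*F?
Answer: 12065403295352/4688414055 ≈ 2573.4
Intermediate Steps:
c(F) = F*(5 + F)
T(f, m) = 1 - m
q(W) = -21 - W/80 (q(W) = 84/(1 - 1*5) + W/(-80) = 84/(1 - 5) + W*(-1/80) = 84/(-4) - W/80 = 84*(-¼) - W/80 = -21 - W/80)
c(1/(-117))/(-1161) - 47448/q(-205) = ((5 + 1/(-117))/(-117))/(-1161) - 47448/(-21 - 1/80*(-205)) = -(5 - 1/117)/117*(-1/1161) - 47448/(-21 + 41/16) = -1/117*584/117*(-1/1161) - 47448/(-295/16) = -584/13689*(-1/1161) - 47448*(-16/295) = 584/15892929 + 759168/295 = 12065403295352/4688414055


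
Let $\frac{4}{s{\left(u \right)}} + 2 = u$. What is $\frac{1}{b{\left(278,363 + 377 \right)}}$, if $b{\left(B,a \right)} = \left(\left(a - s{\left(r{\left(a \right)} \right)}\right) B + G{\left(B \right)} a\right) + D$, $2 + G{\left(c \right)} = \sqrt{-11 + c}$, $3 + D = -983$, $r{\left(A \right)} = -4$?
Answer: $\frac{915477}{185586089162} - \frac{1665 \sqrt{267}}{92793044581} \approx 4.6397 \cdot 10^{-6}$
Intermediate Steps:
$s{\left(u \right)} = \frac{4}{-2 + u}$
$D = -986$ ($D = -3 - 983 = -986$)
$G{\left(c \right)} = -2 + \sqrt{-11 + c}$
$b{\left(B,a \right)} = -986 + B \left(\frac{2}{3} + a\right) + a \left(-2 + \sqrt{-11 + B}\right)$ ($b{\left(B,a \right)} = \left(\left(a - \frac{4}{-2 - 4}\right) B + \left(-2 + \sqrt{-11 + B}\right) a\right) - 986 = \left(\left(a - \frac{4}{-6}\right) B + a \left(-2 + \sqrt{-11 + B}\right)\right) - 986 = \left(\left(a - 4 \left(- \frac{1}{6}\right)\right) B + a \left(-2 + \sqrt{-11 + B}\right)\right) - 986 = \left(\left(a - - \frac{2}{3}\right) B + a \left(-2 + \sqrt{-11 + B}\right)\right) - 986 = \left(\left(a + \frac{2}{3}\right) B + a \left(-2 + \sqrt{-11 + B}\right)\right) - 986 = \left(\left(\frac{2}{3} + a\right) B + a \left(-2 + \sqrt{-11 + B}\right)\right) - 986 = \left(B \left(\frac{2}{3} + a\right) + a \left(-2 + \sqrt{-11 + B}\right)\right) - 986 = -986 + B \left(\frac{2}{3} + a\right) + a \left(-2 + \sqrt{-11 + B}\right)$)
$\frac{1}{b{\left(278,363 + 377 \right)}} = \frac{1}{-986 + \frac{2}{3} \cdot 278 + 278 \left(363 + 377\right) + \left(363 + 377\right) \left(-2 + \sqrt{-11 + 278}\right)} = \frac{1}{-986 + \frac{556}{3} + 278 \cdot 740 + 740 \left(-2 + \sqrt{267}\right)} = \frac{1}{-986 + \frac{556}{3} + 205720 - \left(1480 - 740 \sqrt{267}\right)} = \frac{1}{\frac{610318}{3} + 740 \sqrt{267}}$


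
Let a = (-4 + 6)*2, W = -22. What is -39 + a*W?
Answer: -127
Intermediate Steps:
a = 4 (a = 2*2 = 4)
-39 + a*W = -39 + 4*(-22) = -39 - 88 = -127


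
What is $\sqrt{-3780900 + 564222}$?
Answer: $i \sqrt{3216678} \approx 1793.5 i$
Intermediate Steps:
$\sqrt{-3780900 + 564222} = \sqrt{-3216678} = i \sqrt{3216678}$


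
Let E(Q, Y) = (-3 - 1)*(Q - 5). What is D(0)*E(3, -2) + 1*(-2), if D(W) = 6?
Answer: 46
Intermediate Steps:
E(Q, Y) = 20 - 4*Q (E(Q, Y) = -4*(-5 + Q) = 20 - 4*Q)
D(0)*E(3, -2) + 1*(-2) = 6*(20 - 4*3) + 1*(-2) = 6*(20 - 12) - 2 = 6*8 - 2 = 48 - 2 = 46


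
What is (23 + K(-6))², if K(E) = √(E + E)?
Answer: 517 + 92*I*√3 ≈ 517.0 + 159.35*I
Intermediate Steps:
K(E) = √2*√E (K(E) = √(2*E) = √2*√E)
(23 + K(-6))² = (23 + √2*√(-6))² = (23 + √2*(I*√6))² = (23 + 2*I*√3)²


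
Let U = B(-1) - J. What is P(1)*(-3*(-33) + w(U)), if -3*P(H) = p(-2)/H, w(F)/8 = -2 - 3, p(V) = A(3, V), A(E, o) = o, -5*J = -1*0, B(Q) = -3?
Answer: 118/3 ≈ 39.333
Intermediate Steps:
J = 0 (J = -(-1)*0/5 = -1/5*0 = 0)
U = -3 (U = -3 - 1*0 = -3 + 0 = -3)
p(V) = V
w(F) = -40 (w(F) = 8*(-2 - 3) = 8*(-5) = -40)
P(H) = 2/(3*H) (P(H) = -(-2)/(3*H) = 2/(3*H))
P(1)*(-3*(-33) + w(U)) = ((2/3)/1)*(-3*(-33) - 40) = ((2/3)*1)*(99 - 40) = (2/3)*59 = 118/3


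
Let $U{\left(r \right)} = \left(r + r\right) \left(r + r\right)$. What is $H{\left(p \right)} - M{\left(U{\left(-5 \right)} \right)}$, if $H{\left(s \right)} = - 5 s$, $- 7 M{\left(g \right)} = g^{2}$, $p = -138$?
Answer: $\frac{14830}{7} \approx 2118.6$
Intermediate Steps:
$U{\left(r \right)} = 4 r^{2}$ ($U{\left(r \right)} = 2 r 2 r = 4 r^{2}$)
$M{\left(g \right)} = - \frac{g^{2}}{7}$
$H{\left(p \right)} - M{\left(U{\left(-5 \right)} \right)} = \left(-5\right) \left(-138\right) - - \frac{\left(4 \left(-5\right)^{2}\right)^{2}}{7} = 690 - - \frac{\left(4 \cdot 25\right)^{2}}{7} = 690 - - \frac{100^{2}}{7} = 690 - \left(- \frac{1}{7}\right) 10000 = 690 - - \frac{10000}{7} = 690 + \frac{10000}{7} = \frac{14830}{7}$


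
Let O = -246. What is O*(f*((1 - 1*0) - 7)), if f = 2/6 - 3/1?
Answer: -3936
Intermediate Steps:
f = -8/3 (f = 2*(1/6) - 3*1 = 1/3 - 3 = -8/3 ≈ -2.6667)
O*(f*((1 - 1*0) - 7)) = -(-656)*((1 - 1*0) - 7) = -(-656)*((1 + 0) - 7) = -(-656)*(1 - 7) = -(-656)*(-6) = -246*16 = -3936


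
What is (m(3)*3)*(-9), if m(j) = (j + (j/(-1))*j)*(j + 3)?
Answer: 972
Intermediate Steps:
m(j) = (3 + j)*(j - j²) (m(j) = (j + (j*(-1))*j)*(3 + j) = (j + (-j)*j)*(3 + j) = (j - j²)*(3 + j) = (3 + j)*(j - j²))
(m(3)*3)*(-9) = ((3*(3 - 1*3² - 2*3))*3)*(-9) = ((3*(3 - 1*9 - 6))*3)*(-9) = ((3*(3 - 9 - 6))*3)*(-9) = ((3*(-12))*3)*(-9) = -36*3*(-9) = -108*(-9) = 972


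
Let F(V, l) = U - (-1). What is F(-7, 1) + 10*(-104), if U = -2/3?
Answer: -3119/3 ≈ -1039.7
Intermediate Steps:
U = -⅔ (U = -2*⅓ = -⅔ ≈ -0.66667)
F(V, l) = ⅓ (F(V, l) = -⅔ - (-1) = -⅔ - 1*(-1) = -⅔ + 1 = ⅓)
F(-7, 1) + 10*(-104) = ⅓ + 10*(-104) = ⅓ - 1040 = -3119/3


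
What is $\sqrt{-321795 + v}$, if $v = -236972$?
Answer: $i \sqrt{558767} \approx 747.51 i$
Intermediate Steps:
$\sqrt{-321795 + v} = \sqrt{-321795 - 236972} = \sqrt{-558767} = i \sqrt{558767}$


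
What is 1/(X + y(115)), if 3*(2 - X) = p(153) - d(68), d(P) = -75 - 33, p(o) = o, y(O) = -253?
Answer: -1/338 ≈ -0.0029586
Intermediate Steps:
d(P) = -108
X = -85 (X = 2 - (153 - 1*(-108))/3 = 2 - (153 + 108)/3 = 2 - ⅓*261 = 2 - 87 = -85)
1/(X + y(115)) = 1/(-85 - 253) = 1/(-338) = -1/338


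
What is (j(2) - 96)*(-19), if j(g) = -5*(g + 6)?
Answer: 2584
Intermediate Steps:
j(g) = -30 - 5*g (j(g) = -5*(6 + g) = -30 - 5*g)
(j(2) - 96)*(-19) = ((-30 - 5*2) - 96)*(-19) = ((-30 - 10) - 96)*(-19) = (-40 - 96)*(-19) = -136*(-19) = 2584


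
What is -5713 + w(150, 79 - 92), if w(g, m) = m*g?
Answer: -7663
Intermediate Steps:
w(g, m) = g*m
-5713 + w(150, 79 - 92) = -5713 + 150*(79 - 92) = -5713 + 150*(-13) = -5713 - 1950 = -7663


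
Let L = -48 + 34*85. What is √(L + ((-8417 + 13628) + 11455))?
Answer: 2*√4877 ≈ 139.67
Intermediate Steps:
L = 2842 (L = -48 + 2890 = 2842)
√(L + ((-8417 + 13628) + 11455)) = √(2842 + ((-8417 + 13628) + 11455)) = √(2842 + (5211 + 11455)) = √(2842 + 16666) = √19508 = 2*√4877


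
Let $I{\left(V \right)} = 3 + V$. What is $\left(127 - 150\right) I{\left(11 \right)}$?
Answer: $-322$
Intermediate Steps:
$\left(127 - 150\right) I{\left(11 \right)} = \left(127 - 150\right) \left(3 + 11\right) = \left(-23\right) 14 = -322$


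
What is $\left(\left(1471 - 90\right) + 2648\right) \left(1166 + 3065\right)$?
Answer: $17046699$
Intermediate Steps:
$\left(\left(1471 - 90\right) + 2648\right) \left(1166 + 3065\right) = \left(1381 + 2648\right) 4231 = 4029 \cdot 4231 = 17046699$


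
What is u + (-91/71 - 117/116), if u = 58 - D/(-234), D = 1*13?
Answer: 4133543/74124 ≈ 55.765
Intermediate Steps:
D = 13
u = 1045/18 (u = 58 - 13/(-234) = 58 - 13*(-1)/234 = 58 - 1*(-1/18) = 58 + 1/18 = 1045/18 ≈ 58.056)
u + (-91/71 - 117/116) = 1045/18 + (-91/71 - 117/116) = 1045/18 - 18863/8236 = 4133543/74124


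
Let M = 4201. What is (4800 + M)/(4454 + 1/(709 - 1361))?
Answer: 5868652/2904007 ≈ 2.0209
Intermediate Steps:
(4800 + M)/(4454 + 1/(709 - 1361)) = (4800 + 4201)/(4454 + 1/(709 - 1361)) = 9001/(4454 + 1/(-652)) = 9001/(4454 - 1/652) = 9001/(2904007/652) = 9001*(652/2904007) = 5868652/2904007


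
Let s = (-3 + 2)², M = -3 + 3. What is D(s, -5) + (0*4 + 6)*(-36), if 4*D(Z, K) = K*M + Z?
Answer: -863/4 ≈ -215.75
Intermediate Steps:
M = 0
s = 1 (s = (-1)² = 1)
D(Z, K) = Z/4 (D(Z, K) = (K*0 + Z)/4 = (0 + Z)/4 = Z/4)
D(s, -5) + (0*4 + 6)*(-36) = (¼)*1 + (0*4 + 6)*(-36) = ¼ + (0 + 6)*(-36) = ¼ + 6*(-36) = ¼ - 216 = -863/4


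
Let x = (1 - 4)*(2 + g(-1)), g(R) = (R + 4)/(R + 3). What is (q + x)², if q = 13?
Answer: 25/4 ≈ 6.2500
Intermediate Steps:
g(R) = (4 + R)/(3 + R)
x = -21/2 (x = (1 - 4)*(2 + (4 - 1)/(3 - 1)) = -3*(2 + 3/2) = -3*7/2 = -21/2 ≈ -10.500)
(q + x)² = (13 - 21/2)² = (5/2)² = 25/4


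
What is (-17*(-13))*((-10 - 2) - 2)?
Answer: -3094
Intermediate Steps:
(-17*(-13))*((-10 - 2) - 2) = 221*(-12 - 2) = 221*(-14) = -3094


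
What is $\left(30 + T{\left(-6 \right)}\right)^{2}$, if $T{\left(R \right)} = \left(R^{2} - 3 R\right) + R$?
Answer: $6084$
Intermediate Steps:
$T{\left(R \right)} = R^{2} - 2 R$
$\left(30 + T{\left(-6 \right)}\right)^{2} = \left(30 - 6 \left(-2 - 6\right)\right)^{2} = \left(30 - -48\right)^{2} = \left(30 + 48\right)^{2} = 78^{2} = 6084$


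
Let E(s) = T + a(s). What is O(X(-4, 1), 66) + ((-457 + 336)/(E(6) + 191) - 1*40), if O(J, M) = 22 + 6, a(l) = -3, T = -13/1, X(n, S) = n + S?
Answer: -2221/175 ≈ -12.691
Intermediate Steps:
X(n, S) = S + n
T = -13 (T = -13*1 = -13)
E(s) = -16 (E(s) = -13 - 3 = -16)
O(J, M) = 28
O(X(-4, 1), 66) + ((-457 + 336)/(E(6) + 191) - 1*40) = 28 + ((-457 + 336)/(-16 + 191) - 1*40) = 28 + (-121/175 - 40) = 28 - 7121/175 = -2221/175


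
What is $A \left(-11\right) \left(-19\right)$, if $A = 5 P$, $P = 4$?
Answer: $4180$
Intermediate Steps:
$A = 20$ ($A = 5 \cdot 4 = 20$)
$A \left(-11\right) \left(-19\right) = 20 \left(-11\right) \left(-19\right) = \left(-220\right) \left(-19\right) = 4180$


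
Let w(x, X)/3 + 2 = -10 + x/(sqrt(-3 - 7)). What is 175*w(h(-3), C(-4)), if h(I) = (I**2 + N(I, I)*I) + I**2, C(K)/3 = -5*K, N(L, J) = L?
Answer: -6300 - 2835*I*sqrt(10)/2 ≈ -6300.0 - 4482.5*I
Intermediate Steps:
C(K) = -15*K (C(K) = 3*(-5*K) = -15*K)
h(I) = 3*I**2 (h(I) = (I**2 + I*I) + I**2 = (I**2 + I**2) + I**2 = 2*I**2 + I**2 = 3*I**2)
w(x, X) = -36 - 3*I*x*sqrt(10)/10 (w(x, X) = -6 + 3*(-10 + x/(sqrt(-3 - 7))) = -6 + 3*(-10 + x/(sqrt(-10))) = -6 + 3*(-10 + x/((I*sqrt(10)))) = -6 + 3*(-10 + x*(-I*sqrt(10)/10)) = -6 + 3*(-10 - I*x*sqrt(10)/10) = -6 + (-30 - 3*I*x*sqrt(10)/10) = -36 - 3*I*x*sqrt(10)/10)
175*w(h(-3), C(-4)) = 175*(-36 - 3*I*3*(-3)**2*sqrt(10)/10) = 175*(-36 - 3*I*3*9*sqrt(10)/10) = 175*(-36 - 3/10*I*27*sqrt(10)) = 175*(-36 - 81*I*sqrt(10)/10) = -6300 - 2835*I*sqrt(10)/2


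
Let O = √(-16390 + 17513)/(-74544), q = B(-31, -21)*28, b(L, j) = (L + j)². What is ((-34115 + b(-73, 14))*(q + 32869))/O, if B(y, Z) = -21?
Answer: 73716274903776*√1123/1123 ≈ 2.1998e+12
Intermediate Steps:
q = -588 (q = -21*28 = -588)
O = -√1123/74544 (O = √1123*(-1/74544) = -√1123/74544 ≈ -0.00044955)
((-34115 + b(-73, 14))*(q + 32869))/O = ((-34115 + (-73 + 14)²)*(-588 + 32869))/((-√1123/74544)) = ((-34115 + (-59)²)*32281)*(-74544*√1123/1123) = ((-34115 + 3481)*32281)*(-74544*√1123/1123) = (-30634*32281)*(-74544*√1123/1123) = -(-73716274903776)*√1123/1123 = 73716274903776*√1123/1123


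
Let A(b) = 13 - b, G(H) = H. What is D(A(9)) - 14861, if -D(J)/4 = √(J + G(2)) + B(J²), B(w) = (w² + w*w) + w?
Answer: -16973 - 4*√6 ≈ -16983.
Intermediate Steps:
B(w) = w + 2*w² (B(w) = (w² + w²) + w = 2*w² + w = w + 2*w²)
D(J) = -4*√(2 + J) - 4*J²*(1 + 2*J²) (D(J) = -4*(√(J + 2) + J²*(1 + 2*J²)) = -4*(√(2 + J) + J²*(1 + 2*J²)) = -4*√(2 + J) - 4*J²*(1 + 2*J²))
D(A(9)) - 14861 = (-8*(13 - 1*9)⁴ - 4*(13 - 1*9)² - 4*√(2 + (13 - 1*9))) - 14861 = (-8*(13 - 9)⁴ - 4*(13 - 9)² - 4*√(2 + (13 - 9))) - 14861 = (-8*4⁴ - 4*4² - 4*√(2 + 4)) - 14861 = (-8*256 - 4*16 - 4*√6) - 14861 = (-2048 - 64 - 4*√6) - 14861 = (-2112 - 4*√6) - 14861 = -16973 - 4*√6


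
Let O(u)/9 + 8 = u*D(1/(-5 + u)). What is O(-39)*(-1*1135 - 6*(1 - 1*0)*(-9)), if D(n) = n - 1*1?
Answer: -13649787/44 ≈ -3.1022e+5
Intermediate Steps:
D(n) = -1 + n (D(n) = n - 1 = -1 + n)
O(u) = -72 + 9*u*(-1 + 1/(-5 + u)) (O(u) = -72 + 9*(u*(-1 + 1/(-5 + u))) = -72 + 9*u*(-1 + 1/(-5 + u)))
O(-39)*(-1*1135 - 6*(1 - 1*0)*(-9)) = (9*(40 - 1*(-39)**2 - 2*(-39))/(-5 - 39))*(-1*1135 - 6*(1 - 1*0)*(-9)) = (9*(40 - 1*1521 + 78)/(-44))*(-1135 - 6*(1 + 0)*(-9)) = (9*(-1/44)*(40 - 1521 + 78))*(-1135 - 6*1*(-9)) = (9*(-1/44)*(-1403))*(-1135 - 6*(-9)) = 12627*(-1135 + 54)/44 = (12627/44)*(-1081) = -13649787/44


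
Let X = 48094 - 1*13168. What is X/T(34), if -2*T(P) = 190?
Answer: -34926/95 ≈ -367.64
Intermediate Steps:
T(P) = -95 (T(P) = -½*190 = -95)
X = 34926 (X = 48094 - 13168 = 34926)
X/T(34) = 34926/(-95) = 34926*(-1/95) = -34926/95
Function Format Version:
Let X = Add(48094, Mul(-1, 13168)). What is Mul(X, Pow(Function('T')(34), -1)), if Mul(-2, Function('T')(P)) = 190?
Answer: Rational(-34926, 95) ≈ -367.64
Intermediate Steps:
Function('T')(P) = -95 (Function('T')(P) = Mul(Rational(-1, 2), 190) = -95)
X = 34926 (X = Add(48094, -13168) = 34926)
Mul(X, Pow(Function('T')(34), -1)) = Mul(34926, Pow(-95, -1)) = Mul(34926, Rational(-1, 95)) = Rational(-34926, 95)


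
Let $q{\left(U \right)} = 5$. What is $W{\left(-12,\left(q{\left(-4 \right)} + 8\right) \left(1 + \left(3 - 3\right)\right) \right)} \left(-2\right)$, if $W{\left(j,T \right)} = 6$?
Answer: $-12$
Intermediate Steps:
$W{\left(-12,\left(q{\left(-4 \right)} + 8\right) \left(1 + \left(3 - 3\right)\right) \right)} \left(-2\right) = 6 \left(-2\right) = -12$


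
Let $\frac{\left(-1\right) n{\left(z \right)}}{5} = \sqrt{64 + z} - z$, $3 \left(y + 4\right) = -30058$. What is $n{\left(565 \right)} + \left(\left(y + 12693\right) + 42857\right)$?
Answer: $\frac{145055}{3} - 5 \sqrt{629} \approx 48226.0$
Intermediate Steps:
$y = - \frac{30070}{3}$ ($y = -4 + \frac{1}{3} \left(-30058\right) = -4 - \frac{30058}{3} = - \frac{30070}{3} \approx -10023.0$)
$n{\left(z \right)} = - 5 \sqrt{64 + z} + 5 z$ ($n{\left(z \right)} = - 5 \left(\sqrt{64 + z} - z\right) = - 5 \sqrt{64 + z} + 5 z$)
$n{\left(565 \right)} + \left(\left(y + 12693\right) + 42857\right) = \left(- 5 \sqrt{64 + 565} + 5 \cdot 565\right) + \left(\left(- \frac{30070}{3} + 12693\right) + 42857\right) = \left(- 5 \sqrt{629} + 2825\right) + \left(\frac{8009}{3} + 42857\right) = \left(2825 - 5 \sqrt{629}\right) + \frac{136580}{3} = \frac{145055}{3} - 5 \sqrt{629}$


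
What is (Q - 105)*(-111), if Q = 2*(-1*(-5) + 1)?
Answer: 10323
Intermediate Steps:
Q = 12 (Q = 2*(5 + 1) = 2*6 = 12)
(Q - 105)*(-111) = (12 - 105)*(-111) = -93*(-111) = 10323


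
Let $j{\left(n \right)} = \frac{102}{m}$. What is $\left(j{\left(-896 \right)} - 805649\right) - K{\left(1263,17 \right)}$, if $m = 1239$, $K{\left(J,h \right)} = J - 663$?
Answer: $- \frac{332980803}{413} \approx -8.0625 \cdot 10^{5}$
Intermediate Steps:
$K{\left(J,h \right)} = -663 + J$ ($K{\left(J,h \right)} = J - 663 = -663 + J$)
$j{\left(n \right)} = \frac{34}{413}$ ($j{\left(n \right)} = \frac{102}{1239} = 102 \cdot \frac{1}{1239} = \frac{34}{413}$)
$\left(j{\left(-896 \right)} - 805649\right) - K{\left(1263,17 \right)} = \left(\frac{34}{413} - 805649\right) - \left(-663 + 1263\right) = \left(\frac{34}{413} - 805649\right) - 600 = - \frac{332733003}{413} - 600 = - \frac{332980803}{413}$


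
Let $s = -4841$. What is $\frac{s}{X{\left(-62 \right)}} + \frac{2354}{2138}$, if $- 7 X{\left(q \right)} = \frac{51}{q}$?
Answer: $- \frac{2245902559}{54519} \approx -41195.0$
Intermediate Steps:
$X{\left(q \right)} = - \frac{51}{7 q}$ ($X{\left(q \right)} = - \frac{51 \frac{1}{q}}{7} = - \frac{51}{7 q}$)
$\frac{s}{X{\left(-62 \right)}} + \frac{2354}{2138} = - \frac{4841}{\left(- \frac{51}{7}\right) \frac{1}{-62}} + \frac{2354}{2138} = - \frac{4841}{\left(- \frac{51}{7}\right) \left(- \frac{1}{62}\right)} + 2354 \cdot \frac{1}{2138} = - \frac{4841}{\frac{51}{434}} + \frac{1177}{1069} = \left(-4841\right) \frac{434}{51} + \frac{1177}{1069} = - \frac{2100994}{51} + \frac{1177}{1069} = - \frac{2245902559}{54519}$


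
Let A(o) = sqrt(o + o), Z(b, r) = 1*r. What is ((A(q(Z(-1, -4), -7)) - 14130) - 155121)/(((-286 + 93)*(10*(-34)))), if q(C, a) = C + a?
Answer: -169251/65620 + I*sqrt(22)/65620 ≈ -2.5793 + 7.1478e-5*I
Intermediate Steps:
Z(b, r) = r
A(o) = sqrt(2)*sqrt(o) (A(o) = sqrt(2*o) = sqrt(2)*sqrt(o))
((A(q(Z(-1, -4), -7)) - 14130) - 155121)/(((-286 + 93)*(10*(-34)))) = ((sqrt(2)*sqrt(-4 - 7) - 14130) - 155121)/(((-286 + 93)*(10*(-34)))) = ((sqrt(2)*sqrt(-11) - 14130) - 155121)/((-193*(-340))) = ((sqrt(2)*(I*sqrt(11)) - 14130) - 155121)/65620 = ((I*sqrt(22) - 14130) - 155121)*(1/65620) = ((-14130 + I*sqrt(22)) - 155121)*(1/65620) = (-169251 + I*sqrt(22))*(1/65620) = -169251/65620 + I*sqrt(22)/65620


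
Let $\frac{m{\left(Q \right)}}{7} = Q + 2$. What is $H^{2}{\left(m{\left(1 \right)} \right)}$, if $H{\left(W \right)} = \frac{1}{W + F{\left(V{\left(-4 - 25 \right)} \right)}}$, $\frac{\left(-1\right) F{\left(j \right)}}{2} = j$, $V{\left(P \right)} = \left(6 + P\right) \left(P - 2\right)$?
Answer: $\frac{1}{1974025} \approx 5.0658 \cdot 10^{-7}$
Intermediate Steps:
$m{\left(Q \right)} = 14 + 7 Q$ ($m{\left(Q \right)} = 7 \left(Q + 2\right) = 7 \left(2 + Q\right) = 14 + 7 Q$)
$V{\left(P \right)} = \left(-2 + P\right) \left(6 + P\right)$ ($V{\left(P \right)} = \left(6 + P\right) \left(-2 + P\right) = \left(-2 + P\right) \left(6 + P\right)$)
$F{\left(j \right)} = - 2 j$
$H{\left(W \right)} = \frac{1}{-1426 + W}$ ($H{\left(W \right)} = \frac{1}{W - 2 \left(-12 + \left(-4 - 25\right)^{2} + 4 \left(-4 - 25\right)\right)} = \frac{1}{W - 2 \left(-12 + \left(-29\right)^{2} + 4 \left(-29\right)\right)} = \frac{1}{W - 2 \left(-12 + 841 - 116\right)} = \frac{1}{W - 1426} = \frac{1}{-1426 + W}$)
$H^{2}{\left(m{\left(1 \right)} \right)} = \left(\frac{1}{-1426 + \left(14 + 7 \cdot 1\right)}\right)^{2} = \left(\frac{1}{-1426 + \left(14 + 7\right)}\right)^{2} = \left(\frac{1}{-1426 + 21}\right)^{2} = \left(\frac{1}{-1405}\right)^{2} = \left(- \frac{1}{1405}\right)^{2} = \frac{1}{1974025}$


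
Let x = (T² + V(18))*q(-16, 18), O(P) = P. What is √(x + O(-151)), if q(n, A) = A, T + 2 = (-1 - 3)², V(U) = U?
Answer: √3701 ≈ 60.836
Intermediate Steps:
T = 14 (T = -2 + (-1 - 3)² = -2 + (-4)² = -2 + 16 = 14)
x = 3852 (x = (14² + 18)*18 = (196 + 18)*18 = 214*18 = 3852)
√(x + O(-151)) = √(3852 - 151) = √3701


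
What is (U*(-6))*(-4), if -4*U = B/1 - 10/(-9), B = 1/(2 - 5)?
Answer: -14/3 ≈ -4.6667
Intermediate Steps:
B = -⅓ (B = 1/(-3) = -⅓ ≈ -0.33333)
U = -7/36 (U = -(-⅓/1 - 10/(-9))/4 = -(-⅓*1 - 10*(-⅑))/4 = -(-⅓ + 10/9)/4 = -¼*7/9 = -7/36 ≈ -0.19444)
(U*(-6))*(-4) = -7/36*(-6)*(-4) = (7/6)*(-4) = -14/3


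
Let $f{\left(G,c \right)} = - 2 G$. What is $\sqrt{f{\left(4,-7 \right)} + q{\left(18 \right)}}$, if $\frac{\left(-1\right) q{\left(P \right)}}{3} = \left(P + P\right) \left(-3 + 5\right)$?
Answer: $4 i \sqrt{14} \approx 14.967 i$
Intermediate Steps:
$q{\left(P \right)} = - 12 P$ ($q{\left(P \right)} = - 3 \left(P + P\right) \left(-3 + 5\right) = - 3 \cdot 2 P 2 = - 3 \cdot 4 P = - 12 P$)
$\sqrt{f{\left(4,-7 \right)} + q{\left(18 \right)}} = \sqrt{\left(-2\right) 4 - 216} = \sqrt{-8 - 216} = \sqrt{-224} = 4 i \sqrt{14}$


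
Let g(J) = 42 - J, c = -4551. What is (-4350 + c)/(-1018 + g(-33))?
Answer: 387/41 ≈ 9.4390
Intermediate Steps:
(-4350 + c)/(-1018 + g(-33)) = (-4350 - 4551)/(-1018 + (42 - 1*(-33))) = -8901/(-1018 + (42 + 33)) = -8901/(-1018 + 75) = -8901/(-943) = -8901*(-1/943) = 387/41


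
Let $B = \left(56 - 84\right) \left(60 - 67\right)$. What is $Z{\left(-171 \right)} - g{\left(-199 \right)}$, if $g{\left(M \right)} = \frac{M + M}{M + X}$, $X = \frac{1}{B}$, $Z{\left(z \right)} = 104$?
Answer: $\frac{3978304}{39003} \approx 102.0$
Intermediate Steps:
$B = 196$ ($B = \left(-28\right) \left(-7\right) = 196$)
$X = \frac{1}{196} \approx 0.005102$
$g{\left(M \right)} = \frac{2 M}{\frac{1}{196} + M}$ ($g{\left(M \right)} = \frac{M + M}{M + \frac{1}{196}} = \frac{2 M}{\frac{1}{196} + M}$)
$Z{\left(-171 \right)} - g{\left(-199 \right)} = 104 - 392 \left(-199\right) \frac{1}{1 + 196 \left(-199\right)} = 104 - 392 \left(-199\right) \frac{1}{1 - 39004} = 104 - 392 \left(-199\right) \frac{1}{-39003} = 104 - 392 \left(-199\right) \left(- \frac{1}{39003}\right) = 104 - \frac{78008}{39003} = \frac{3978304}{39003}$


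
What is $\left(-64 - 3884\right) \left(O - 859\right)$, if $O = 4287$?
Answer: $-13533744$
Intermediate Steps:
$\left(-64 - 3884\right) \left(O - 859\right) = \left(-64 - 3884\right) \left(4287 - 859\right) = \left(-3948\right) 3428 = -13533744$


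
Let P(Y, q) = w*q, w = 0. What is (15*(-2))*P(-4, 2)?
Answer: 0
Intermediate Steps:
P(Y, q) = 0 (P(Y, q) = 0*q = 0)
(15*(-2))*P(-4, 2) = (15*(-2))*0 = -30*0 = 0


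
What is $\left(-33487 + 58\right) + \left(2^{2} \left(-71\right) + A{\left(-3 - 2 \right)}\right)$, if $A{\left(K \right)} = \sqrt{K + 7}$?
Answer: $-33713 + \sqrt{2} \approx -33712.0$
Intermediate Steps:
$A{\left(K \right)} = \sqrt{7 + K}$
$\left(-33487 + 58\right) + \left(2^{2} \left(-71\right) + A{\left(-3 - 2 \right)}\right) = \left(-33487 + 58\right) + \left(2^{2} \left(-71\right) + \sqrt{7 - 5}\right) = -33429 + \left(4 \left(-71\right) + \sqrt{7 - 5}\right) = -33429 - \left(284 - \sqrt{2}\right) = -33713 + \sqrt{2}$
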